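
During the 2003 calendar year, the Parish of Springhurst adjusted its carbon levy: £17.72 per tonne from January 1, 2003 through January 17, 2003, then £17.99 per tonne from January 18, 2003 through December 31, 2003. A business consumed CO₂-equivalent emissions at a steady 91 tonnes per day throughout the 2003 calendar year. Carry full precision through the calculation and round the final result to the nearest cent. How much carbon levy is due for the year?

January 1 – January 17, 2003: 17 days × 91 tonnes/day = 1,547 tonnes at £17.72/tonne → £27,412.84
January 18 – December 31, 2003: 348 days × 91 tonnes/day = 31,668 tonnes at £17.99/tonne → £569,707.32

£597,120.16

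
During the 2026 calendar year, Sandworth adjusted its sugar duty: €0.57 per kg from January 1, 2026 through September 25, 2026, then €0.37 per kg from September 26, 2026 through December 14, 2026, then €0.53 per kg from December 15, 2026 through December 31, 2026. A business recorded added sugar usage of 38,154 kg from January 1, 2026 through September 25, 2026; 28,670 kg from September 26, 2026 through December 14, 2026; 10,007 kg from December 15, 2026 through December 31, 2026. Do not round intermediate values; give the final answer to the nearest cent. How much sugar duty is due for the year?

January 1 – September 25, 2026: 38,154 kg at €0.57/kg → €21,747.78
September 26 – December 14, 2026: 28,670 kg at €0.37/kg → €10,607.90
December 15 – December 31, 2026: 10,007 kg at €0.53/kg → €5,303.71

€37,659.39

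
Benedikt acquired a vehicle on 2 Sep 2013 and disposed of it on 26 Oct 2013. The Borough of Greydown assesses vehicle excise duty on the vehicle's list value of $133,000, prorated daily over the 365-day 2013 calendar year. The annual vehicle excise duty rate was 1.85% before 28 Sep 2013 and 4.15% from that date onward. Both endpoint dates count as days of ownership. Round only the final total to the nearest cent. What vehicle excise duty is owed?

$613.80

2 Sep – 27 Sep 2013: 26 days at 1.85% → $133,000 × 1.85% × 26/365 = $175.2685
28 Sep – 26 Oct 2013: 29 days at 4.15% → $133,000 × 4.15% × 29/365 = $438.5356
Total = $613.8041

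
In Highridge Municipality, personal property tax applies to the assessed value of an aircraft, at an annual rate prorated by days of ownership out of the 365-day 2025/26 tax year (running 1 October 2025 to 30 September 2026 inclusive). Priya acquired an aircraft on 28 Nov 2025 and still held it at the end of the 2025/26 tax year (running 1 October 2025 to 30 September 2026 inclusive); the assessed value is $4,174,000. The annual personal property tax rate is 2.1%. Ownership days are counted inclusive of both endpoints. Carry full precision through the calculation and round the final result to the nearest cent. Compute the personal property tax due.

$73,725.42

Days held (28 Nov 2025 – 30 Sep 2026): 307 out of 365
Tax = $4,174,000 × 2.1% × 307/365 = $73,725.4192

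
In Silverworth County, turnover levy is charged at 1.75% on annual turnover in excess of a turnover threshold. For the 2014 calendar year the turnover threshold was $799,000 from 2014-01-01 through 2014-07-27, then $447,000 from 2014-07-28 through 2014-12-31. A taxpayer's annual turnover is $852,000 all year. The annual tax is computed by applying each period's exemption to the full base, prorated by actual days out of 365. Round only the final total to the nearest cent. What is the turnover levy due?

2014-01-01 to 2014-07-27: 208 days, exemption $799,000 → ($852,000 − $799,000) × 1.75% × 208/365 = $528.5479
2014-07-28 to 2014-12-31: 157 days, exemption $447,000 → ($852,000 − $447,000) × 1.75% × 157/365 = $3,048.5959
Total = $3,577.1438

$3,577.14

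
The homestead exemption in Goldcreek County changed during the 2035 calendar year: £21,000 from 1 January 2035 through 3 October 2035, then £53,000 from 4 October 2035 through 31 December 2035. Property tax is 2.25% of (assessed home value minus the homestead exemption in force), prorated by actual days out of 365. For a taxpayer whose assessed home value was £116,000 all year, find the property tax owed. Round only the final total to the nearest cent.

£1,961.94

1 January – 3 October 2035: 276 days, exemption £21,000 → (£116,000 − £21,000) × 2.25% × 276/365 = £1,616.3014
4 October – 31 December 2035: 89 days, exemption £53,000 → (£116,000 − £53,000) × 2.25% × 89/365 = £345.6370
Total = £1,961.9384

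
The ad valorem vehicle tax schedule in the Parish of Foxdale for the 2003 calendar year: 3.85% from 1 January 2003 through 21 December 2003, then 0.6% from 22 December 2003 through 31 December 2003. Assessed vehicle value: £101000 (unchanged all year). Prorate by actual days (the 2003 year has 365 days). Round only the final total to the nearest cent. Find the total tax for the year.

1 January – 21 December 2003: 355 days at 3.85% → £101000 × 3.85% × 355/365 = £3781.9658
22 December – 31 December 2003: 10 days at 0.6% → £101000 × 0.6% × 10/365 = £16.6027
Total = £3798.5685

£3798.57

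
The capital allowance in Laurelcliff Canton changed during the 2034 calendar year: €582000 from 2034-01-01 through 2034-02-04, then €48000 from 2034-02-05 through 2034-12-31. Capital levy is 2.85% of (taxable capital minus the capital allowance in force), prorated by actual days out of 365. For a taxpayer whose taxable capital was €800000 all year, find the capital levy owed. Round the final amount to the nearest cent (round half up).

€19972.64

2034-01-01 to 2034-02-04: 35 days, exemption €582000 → (€800000 − €582000) × 2.85% × 35/365 = €595.7671
2034-02-05 to 2034-12-31: 330 days, exemption €48000 → (€800000 − €48000) × 2.85% × 330/365 = €19376.8767
Total = €19972.6438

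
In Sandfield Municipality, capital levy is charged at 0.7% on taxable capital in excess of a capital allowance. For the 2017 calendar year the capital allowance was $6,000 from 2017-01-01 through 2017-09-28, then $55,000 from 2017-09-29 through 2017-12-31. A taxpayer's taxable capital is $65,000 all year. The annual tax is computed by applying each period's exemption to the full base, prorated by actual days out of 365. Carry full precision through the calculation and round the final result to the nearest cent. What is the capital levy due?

2017-01-01 to 2017-09-28: 271 days, exemption $6,000 → ($65,000 − $6,000) × 0.7% × 271/365 = $306.6384
2017-09-29 to 2017-12-31: 94 days, exemption $55,000 → ($65,000 − $55,000) × 0.7% × 94/365 = $18.0274
Total = $324.6658

$324.67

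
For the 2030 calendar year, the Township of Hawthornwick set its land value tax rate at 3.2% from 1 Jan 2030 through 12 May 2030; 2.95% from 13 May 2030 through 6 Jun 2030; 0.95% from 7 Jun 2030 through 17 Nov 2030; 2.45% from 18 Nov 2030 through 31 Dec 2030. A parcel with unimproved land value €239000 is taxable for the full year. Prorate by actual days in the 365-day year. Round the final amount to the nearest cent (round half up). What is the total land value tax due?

1 Jan – 12 May 2030: 132 days at 3.2% → €239000 × 3.2% × 132/365 = €2765.8521
13 May – 6 Jun 2030: 25 days at 2.95% → €239000 × 2.95% × 25/365 = €482.9110
7 Jun – 17 Nov 2030: 164 days at 0.95% → €239000 × 0.95% × 164/365 = €1020.1699
18 Nov – 31 Dec 2030: 44 days at 2.45% → €239000 × 2.45% × 44/365 = €705.8685
Total = €4974.8014

€4974.80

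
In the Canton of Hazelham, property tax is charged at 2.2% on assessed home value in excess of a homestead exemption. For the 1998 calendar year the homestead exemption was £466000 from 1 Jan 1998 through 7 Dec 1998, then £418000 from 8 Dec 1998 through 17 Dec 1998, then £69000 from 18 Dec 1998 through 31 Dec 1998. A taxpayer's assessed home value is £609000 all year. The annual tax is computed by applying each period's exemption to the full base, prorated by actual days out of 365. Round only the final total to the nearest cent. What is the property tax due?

£3509.93

1 Jan – 7 Dec 1998: 341 days, exemption £466000 → (£609000 − £466000) × 2.2% × 341/365 = £2939.1397
8 Dec – 17 Dec 1998: 10 days, exemption £418000 → (£609000 − £418000) × 2.2% × 10/365 = £115.1233
18 Dec – 31 Dec 1998: 14 days, exemption £69000 → (£609000 − £69000) × 2.2% × 14/365 = £455.6712
Total = £3509.9342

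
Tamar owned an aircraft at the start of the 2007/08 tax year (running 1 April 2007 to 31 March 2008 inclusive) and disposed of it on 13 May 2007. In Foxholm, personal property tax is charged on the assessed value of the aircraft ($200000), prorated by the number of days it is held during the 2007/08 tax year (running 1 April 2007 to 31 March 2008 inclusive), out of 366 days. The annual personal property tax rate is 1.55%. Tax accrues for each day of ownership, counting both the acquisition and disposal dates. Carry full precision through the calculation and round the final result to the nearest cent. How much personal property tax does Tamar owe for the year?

$364.21

Days held (1 April – 13 May 2007): 43 out of 366
Tax = $200000 × 1.55% × 43/366 = $364.2077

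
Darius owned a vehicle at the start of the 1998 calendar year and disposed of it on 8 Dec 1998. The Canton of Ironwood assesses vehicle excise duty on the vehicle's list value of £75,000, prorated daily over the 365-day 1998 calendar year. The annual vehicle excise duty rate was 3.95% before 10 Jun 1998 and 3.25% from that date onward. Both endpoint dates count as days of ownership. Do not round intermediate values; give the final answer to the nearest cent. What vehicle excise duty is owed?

1 Jan – 9 Jun 1998: 160 days at 3.95% → £75,000 × 3.95% × 160/365 = £1,298.6301
10 Jun – 8 Dec 1998: 182 days at 3.25% → £75,000 × 3.25% × 182/365 = £1,215.4110
Total = £2,514.0411

£2,514.04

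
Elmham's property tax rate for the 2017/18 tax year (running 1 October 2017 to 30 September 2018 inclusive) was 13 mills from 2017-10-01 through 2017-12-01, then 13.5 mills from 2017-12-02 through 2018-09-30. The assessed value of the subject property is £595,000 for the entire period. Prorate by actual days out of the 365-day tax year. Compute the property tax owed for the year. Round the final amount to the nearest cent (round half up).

£7,981.97

2017-10-01 to 2017-12-01: 62 days at 13 mills → £595,000 × 1.3% × 62/365 = £1,313.8904
2017-12-02 to 2018-09-30: 303 days at 13.5 mills → £595,000 × 1.35% × 303/365 = £6,668.0753
Total = £7,981.9658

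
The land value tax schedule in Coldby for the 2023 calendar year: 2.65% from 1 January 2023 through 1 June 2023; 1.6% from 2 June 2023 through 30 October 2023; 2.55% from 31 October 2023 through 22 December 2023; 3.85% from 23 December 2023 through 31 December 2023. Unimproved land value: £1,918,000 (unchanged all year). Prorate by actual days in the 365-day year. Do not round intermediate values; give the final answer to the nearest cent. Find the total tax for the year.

£42,784.54

1 January – 1 June 2023: 152 days at 2.65% → £1,918,000 × 2.65% × 152/365 = £21,166.3123
2 June – 30 October 2023: 151 days at 1.6% → £1,918,000 × 1.6% × 151/365 = £12,695.5836
31 October – 22 December 2023: 53 days at 2.55% → £1,918,000 × 2.55% × 53/365 = £7,101.8548
23 December – 31 December 2023: 9 days at 3.85% → £1,918,000 × 3.85% × 9/365 = £1,820.7863
Total = £42,784.5370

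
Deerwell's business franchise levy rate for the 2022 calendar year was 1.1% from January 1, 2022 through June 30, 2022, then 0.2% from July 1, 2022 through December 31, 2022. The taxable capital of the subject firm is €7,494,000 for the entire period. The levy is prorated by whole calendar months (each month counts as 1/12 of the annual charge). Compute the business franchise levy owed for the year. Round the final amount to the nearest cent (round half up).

January 1 – June 30, 2022: 6 months at 1.1% → €7,494,000 × 1.1% × 6/12 = €41,217.0000
July 1 – December 31, 2022: 6 months at 0.2% → €7,494,000 × 0.2% × 6/12 = €7,494.0000
Total = €48,711.0000

€48,711.00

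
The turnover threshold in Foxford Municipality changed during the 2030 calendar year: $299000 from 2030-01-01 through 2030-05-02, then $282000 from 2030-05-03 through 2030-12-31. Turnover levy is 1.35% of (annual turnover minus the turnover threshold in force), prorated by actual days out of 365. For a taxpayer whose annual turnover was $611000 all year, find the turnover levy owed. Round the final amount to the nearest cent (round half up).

2030-01-01 to 2030-05-02: 122 days, exemption $299000 → ($611000 − $299000) × 1.35% × 122/365 = $1407.8466
2030-05-03 to 2030-12-31: 243 days, exemption $282000 → ($611000 − $282000) × 1.35% × 243/365 = $2956.9438
Total = $4364.7904

$4364.79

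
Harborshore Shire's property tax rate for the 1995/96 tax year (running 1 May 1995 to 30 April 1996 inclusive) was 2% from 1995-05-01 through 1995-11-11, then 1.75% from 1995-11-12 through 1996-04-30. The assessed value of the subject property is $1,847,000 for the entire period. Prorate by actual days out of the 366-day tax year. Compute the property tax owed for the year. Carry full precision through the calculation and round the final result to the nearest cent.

1995-05-01 to 1995-11-11: 195 days at 2% → $1,847,000 × 2% × 195/366 = $19,681.1475
1995-11-12 to 1996-04-30: 171 days at 1.75% → $1,847,000 × 1.75% × 171/366 = $15,101.4959
Total = $34,782.6434

$34,782.64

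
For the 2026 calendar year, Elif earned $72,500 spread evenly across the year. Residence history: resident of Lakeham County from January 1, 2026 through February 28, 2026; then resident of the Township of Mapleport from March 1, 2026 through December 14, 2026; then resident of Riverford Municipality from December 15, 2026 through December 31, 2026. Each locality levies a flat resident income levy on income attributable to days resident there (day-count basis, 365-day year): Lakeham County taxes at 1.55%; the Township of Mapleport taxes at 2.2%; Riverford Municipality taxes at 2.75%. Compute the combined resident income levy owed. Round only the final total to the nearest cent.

Lakeham County, January 1 – February 28, 2026: 59 days → $72,500 × 1.55% × 59/365 = $181.6473
The Township of Mapleport, March 1 – December 14, 2026: 289 days → $72,500 × 2.2% × 289/365 = $1,262.8904
Riverford Municipality, December 15 – December 31, 2026: 17 days → $72,500 × 2.75% × 17/365 = $92.8596
Total = $1,537.3973

$1,537.40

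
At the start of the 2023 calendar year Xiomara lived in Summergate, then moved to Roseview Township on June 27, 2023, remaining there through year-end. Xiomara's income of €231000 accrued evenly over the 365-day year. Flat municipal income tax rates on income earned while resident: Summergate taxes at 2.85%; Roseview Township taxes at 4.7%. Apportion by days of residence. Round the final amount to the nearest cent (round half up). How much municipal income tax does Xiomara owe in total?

€8784.65

Summergate, January 1 – June 26, 2023: 177 days → €231000 × 2.85% × 177/365 = €3192.5466
Roseview Township, June 27 – December 31, 2023: 188 days → €231000 × 4.7% × 188/365 = €5592.0986
Total = €8784.6452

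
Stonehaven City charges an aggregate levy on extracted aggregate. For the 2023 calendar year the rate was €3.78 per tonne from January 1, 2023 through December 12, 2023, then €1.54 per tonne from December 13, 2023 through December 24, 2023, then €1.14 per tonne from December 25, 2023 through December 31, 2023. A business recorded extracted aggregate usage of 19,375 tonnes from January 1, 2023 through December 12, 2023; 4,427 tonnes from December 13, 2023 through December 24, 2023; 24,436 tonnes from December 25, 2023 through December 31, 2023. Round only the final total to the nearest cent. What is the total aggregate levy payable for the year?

January 1 – December 12, 2023: 19,375 tonnes at €3.78/tonne → €73237.50
December 13 – December 24, 2023: 4,427 tonnes at €1.54/tonne → €6817.58
December 25 – December 31, 2023: 24,436 tonnes at €1.14/tonne → €27857.04

€107912.12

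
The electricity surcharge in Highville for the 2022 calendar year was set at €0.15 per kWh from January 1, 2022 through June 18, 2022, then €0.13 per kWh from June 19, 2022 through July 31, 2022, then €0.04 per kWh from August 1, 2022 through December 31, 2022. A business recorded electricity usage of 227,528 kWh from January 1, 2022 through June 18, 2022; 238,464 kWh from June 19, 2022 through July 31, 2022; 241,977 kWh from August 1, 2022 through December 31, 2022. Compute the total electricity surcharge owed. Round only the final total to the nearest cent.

€74,808.60

January 1 – June 18, 2022: 227,528 kWh at €0.15/kWh → €34,129.20
June 19 – July 31, 2022: 238,464 kWh at €0.13/kWh → €31,000.32
August 1 – December 31, 2022: 241,977 kWh at €0.04/kWh → €9,679.08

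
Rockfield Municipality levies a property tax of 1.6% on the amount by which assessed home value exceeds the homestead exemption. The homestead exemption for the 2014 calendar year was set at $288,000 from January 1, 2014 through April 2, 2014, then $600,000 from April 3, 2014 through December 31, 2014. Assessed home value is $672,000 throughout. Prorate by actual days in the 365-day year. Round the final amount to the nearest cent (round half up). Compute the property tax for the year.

$2,410.26

January 1 – April 2, 2014: 92 days, exemption $288,000 → ($672,000 − $288,000) × 1.6% × 92/365 = $1,548.6247
April 3 – December 31, 2014: 273 days, exemption $600,000 → ($672,000 − $600,000) × 1.6% × 273/365 = $861.6329
Total = $2,410.2575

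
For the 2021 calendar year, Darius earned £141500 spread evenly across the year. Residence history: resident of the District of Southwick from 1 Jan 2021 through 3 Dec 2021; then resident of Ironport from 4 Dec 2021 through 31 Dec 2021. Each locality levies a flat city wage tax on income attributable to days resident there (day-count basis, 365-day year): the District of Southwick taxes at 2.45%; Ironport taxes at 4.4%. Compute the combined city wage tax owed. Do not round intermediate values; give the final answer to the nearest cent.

The District of Southwick, 1 Jan – 3 Dec 2021: 337 days → £141500 × 2.45% × 337/365 = £3200.8075
Ironport, 4 Dec – 31 Dec 2021: 28 days → £141500 × 4.4% × 28/365 = £477.6110
Total = £3678.4185

£3678.42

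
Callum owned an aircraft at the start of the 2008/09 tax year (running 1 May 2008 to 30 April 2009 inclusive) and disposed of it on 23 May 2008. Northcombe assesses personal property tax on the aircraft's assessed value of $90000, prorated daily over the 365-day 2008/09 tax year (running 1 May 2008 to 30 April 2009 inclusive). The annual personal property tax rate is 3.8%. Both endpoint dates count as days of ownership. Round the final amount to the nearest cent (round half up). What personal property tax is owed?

$215.51

Days held (1 May – 23 May 2008): 23 out of 365
Tax = $90000 × 3.8% × 23/365 = $215.5068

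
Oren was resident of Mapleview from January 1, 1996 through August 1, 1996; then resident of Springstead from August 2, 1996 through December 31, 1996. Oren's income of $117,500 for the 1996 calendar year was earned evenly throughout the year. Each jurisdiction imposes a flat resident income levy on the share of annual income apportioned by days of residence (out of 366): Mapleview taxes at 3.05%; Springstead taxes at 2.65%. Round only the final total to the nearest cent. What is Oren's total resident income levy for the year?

$3,388.56

Mapleview, January 1 – August 1, 1996: 214 days → $117,500 × 3.05% × 214/366 = $2,095.4167
Springstead, August 2 – December 31, 1996: 152 days → $117,500 × 2.65% × 152/366 = $1,293.1421
Total = $3,388.5587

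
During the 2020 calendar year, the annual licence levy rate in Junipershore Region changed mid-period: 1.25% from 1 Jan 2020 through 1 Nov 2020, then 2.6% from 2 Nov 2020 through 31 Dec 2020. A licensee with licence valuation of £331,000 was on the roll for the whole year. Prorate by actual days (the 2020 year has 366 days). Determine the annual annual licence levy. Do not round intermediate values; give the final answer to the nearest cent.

£4,870.04

1 Jan – 1 Nov 2020: 306 days at 1.25% → £331,000 × 1.25% × 306/366 = £3,459.2213
2 Nov – 31 Dec 2020: 60 days at 2.6% → £331,000 × 2.6% × 60/366 = £1,410.8197
Total = £4,870.0410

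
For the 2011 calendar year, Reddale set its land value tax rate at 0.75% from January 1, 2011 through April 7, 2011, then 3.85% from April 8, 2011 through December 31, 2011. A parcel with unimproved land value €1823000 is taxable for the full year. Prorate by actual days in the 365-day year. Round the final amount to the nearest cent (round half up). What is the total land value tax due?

January 1 – April 7, 2011: 97 days at 0.75% → €1823000 × 0.75% × 97/365 = €3633.5137
April 8 – December 31, 2011: 268 days at 3.85% → €1823000 × 3.85% × 268/365 = €51533.4630
Total = €55166.9767

€55166.98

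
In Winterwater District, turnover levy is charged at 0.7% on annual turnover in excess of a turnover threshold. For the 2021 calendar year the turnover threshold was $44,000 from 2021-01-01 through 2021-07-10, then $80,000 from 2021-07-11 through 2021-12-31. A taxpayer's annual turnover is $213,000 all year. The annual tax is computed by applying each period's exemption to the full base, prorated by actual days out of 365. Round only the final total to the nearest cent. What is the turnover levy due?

2021-01-01 to 2021-07-10: 191 days, exemption $44,000 → ($213,000 − $44,000) × 0.7% × 191/365 = $619.0493
2021-07-11 to 2021-12-31: 174 days, exemption $80,000 → ($213,000 − $80,000) × 0.7% × 174/365 = $443.8192
Total = $1,062.8685

$1,062.87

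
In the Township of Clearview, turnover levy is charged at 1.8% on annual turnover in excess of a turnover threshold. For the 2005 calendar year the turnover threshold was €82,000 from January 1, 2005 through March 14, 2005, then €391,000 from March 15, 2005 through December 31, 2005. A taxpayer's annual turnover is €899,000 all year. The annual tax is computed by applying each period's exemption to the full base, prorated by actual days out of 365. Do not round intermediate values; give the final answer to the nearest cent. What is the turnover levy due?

€10,256.40

January 1 – March 14, 2005: 73 days, exemption €82,000 → (€899,000 − €82,000) × 1.8% × 73/365 = €2,941.2000
March 15 – December 31, 2005: 292 days, exemption €391,000 → (€899,000 − €391,000) × 1.8% × 292/365 = €7,315.2000
Total = €10,256.4000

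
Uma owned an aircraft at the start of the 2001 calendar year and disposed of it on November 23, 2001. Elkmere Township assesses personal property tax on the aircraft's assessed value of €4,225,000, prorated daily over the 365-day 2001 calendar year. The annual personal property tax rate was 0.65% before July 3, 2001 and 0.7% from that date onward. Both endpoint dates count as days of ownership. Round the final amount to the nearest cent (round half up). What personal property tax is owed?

January 1 – July 2, 2001: 183 days at 0.65% → €4,225,000 × 0.65% × 183/365 = €13,768.8699
July 3 – November 23, 2001: 144 days at 0.7% → €4,225,000 × 0.7% × 144/365 = €11,667.9452
Total = €25,436.8151

€25,436.82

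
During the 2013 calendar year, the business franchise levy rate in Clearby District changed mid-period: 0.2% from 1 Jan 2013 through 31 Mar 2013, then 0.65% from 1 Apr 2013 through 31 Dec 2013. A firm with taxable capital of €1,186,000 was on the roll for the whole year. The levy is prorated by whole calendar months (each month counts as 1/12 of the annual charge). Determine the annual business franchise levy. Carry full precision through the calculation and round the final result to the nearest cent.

€6,374.75

1 Jan – 31 Mar 2013: 3 months at 0.2% → €1,186,000 × 0.2% × 3/12 = €593.0000
1 Apr – 31 Dec 2013: 9 months at 0.65% → €1,186,000 × 0.65% × 9/12 = €5,781.7500
Total = €6,374.7500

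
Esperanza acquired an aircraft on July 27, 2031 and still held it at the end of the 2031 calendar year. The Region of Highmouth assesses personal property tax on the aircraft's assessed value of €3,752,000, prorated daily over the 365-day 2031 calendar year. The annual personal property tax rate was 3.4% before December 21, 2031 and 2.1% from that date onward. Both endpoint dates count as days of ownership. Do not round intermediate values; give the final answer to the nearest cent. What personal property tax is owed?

€53,751.25

July 27 – December 20, 2031: 147 days at 3.4% → €3,752,000 × 3.4% × 147/365 = €51,376.7014
December 21 – December 31, 2031: 11 days at 2.1% → €3,752,000 × 2.1% × 11/365 = €2,374.5534
Total = €53,751.2548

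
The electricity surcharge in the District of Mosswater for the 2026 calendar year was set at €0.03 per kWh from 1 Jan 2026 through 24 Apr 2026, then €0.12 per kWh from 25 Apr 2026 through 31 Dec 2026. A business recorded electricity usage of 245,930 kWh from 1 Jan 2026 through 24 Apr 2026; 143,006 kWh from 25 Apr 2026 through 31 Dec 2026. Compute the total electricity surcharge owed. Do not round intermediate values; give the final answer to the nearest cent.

€24,538.62

1 Jan – 24 Apr 2026: 245,930 kWh at €0.03/kWh → €7,377.90
25 Apr – 31 Dec 2026: 143,006 kWh at €0.12/kWh → €17,160.72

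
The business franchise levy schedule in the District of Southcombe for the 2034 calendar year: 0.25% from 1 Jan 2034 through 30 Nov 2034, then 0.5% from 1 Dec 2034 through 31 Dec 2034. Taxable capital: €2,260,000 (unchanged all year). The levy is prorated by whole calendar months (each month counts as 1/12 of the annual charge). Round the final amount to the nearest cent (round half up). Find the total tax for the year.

€6,120.83

1 Jan – 30 Nov 2034: 11 months at 0.25% → €2,260,000 × 0.25% × 11/12 = €5,179.1667
1 Dec – 31 Dec 2034: 1 month at 0.5% → €2,260,000 × 0.5% × 1/12 = €941.6667
Total = €6,120.8333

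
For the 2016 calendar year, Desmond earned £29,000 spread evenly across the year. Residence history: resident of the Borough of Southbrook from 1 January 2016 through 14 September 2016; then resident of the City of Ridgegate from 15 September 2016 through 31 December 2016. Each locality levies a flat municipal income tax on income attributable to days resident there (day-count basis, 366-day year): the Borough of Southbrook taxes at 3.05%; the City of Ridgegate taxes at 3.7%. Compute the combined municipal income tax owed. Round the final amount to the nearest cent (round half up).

£940.12

The Borough of Southbrook, 1 January – 14 September 2016: 258 days → £29,000 × 3.05% × 258/366 = £623.5000
The City of Ridgegate, 15 September – 31 December 2016: 108 days → £29,000 × 3.7% × 108/366 = £316.6230
Total = £940.1230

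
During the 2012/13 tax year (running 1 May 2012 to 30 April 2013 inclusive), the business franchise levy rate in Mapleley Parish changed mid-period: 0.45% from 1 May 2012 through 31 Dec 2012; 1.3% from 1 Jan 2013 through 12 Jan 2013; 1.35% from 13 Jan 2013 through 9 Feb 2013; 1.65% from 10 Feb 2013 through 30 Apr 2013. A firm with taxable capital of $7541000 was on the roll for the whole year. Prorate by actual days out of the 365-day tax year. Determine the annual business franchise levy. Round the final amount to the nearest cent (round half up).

1 May – 31 Dec 2012: 245 days at 0.45% → $7541000 × 0.45% × 245/365 = $22777.9521
1 Jan – 12 Jan 2013: 12 days at 1.3% → $7541000 × 1.3% × 12/365 = $3223.0027
13 Jan – 9 Feb 2013: 28 days at 1.35% → $7541000 × 1.35% × 28/365 = $7809.5836
10 Feb – 30 Apr 2013: 80 days at 1.65% → $7541000 × 1.65% × 80/365 = $27271.5616
Total = $61082.1000

$61082.10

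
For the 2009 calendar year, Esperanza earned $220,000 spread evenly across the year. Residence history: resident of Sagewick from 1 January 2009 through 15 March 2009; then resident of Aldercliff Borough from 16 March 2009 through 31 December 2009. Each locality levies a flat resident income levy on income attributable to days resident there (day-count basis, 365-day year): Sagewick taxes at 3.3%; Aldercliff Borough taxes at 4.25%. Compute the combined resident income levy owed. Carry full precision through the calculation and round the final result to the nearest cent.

$8,926.27

Sagewick, 1 January – 15 March 2009: 74 days → $220,000 × 3.3% × 74/365 = $1,471.8904
Aldercliff Borough, 16 March – 31 December 2009: 291 days → $220,000 × 4.25% × 291/365 = $7,454.3836
Total = $8,926.2740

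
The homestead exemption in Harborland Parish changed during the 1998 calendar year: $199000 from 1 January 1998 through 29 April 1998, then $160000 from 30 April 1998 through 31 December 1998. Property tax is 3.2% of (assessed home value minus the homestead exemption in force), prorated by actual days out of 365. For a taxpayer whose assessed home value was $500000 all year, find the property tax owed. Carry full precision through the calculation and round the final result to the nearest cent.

$10473.12

1 January – 29 April 1998: 119 days, exemption $199000 → ($500000 − $199000) × 3.2% × 119/365 = $3140.2959
30 April – 31 December 1998: 246 days, exemption $160000 → ($500000 − $160000) × 3.2% × 246/365 = $7332.8219
Total = $10473.1178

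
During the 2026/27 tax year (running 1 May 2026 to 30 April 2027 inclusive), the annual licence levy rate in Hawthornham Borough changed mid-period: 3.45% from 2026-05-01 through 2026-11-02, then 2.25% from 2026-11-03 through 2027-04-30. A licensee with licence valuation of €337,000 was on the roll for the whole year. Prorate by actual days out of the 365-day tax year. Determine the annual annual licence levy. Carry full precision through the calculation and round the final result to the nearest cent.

€9,643.28

2026-05-01 to 2026-11-02: 186 days at 3.45% → €337,000 × 3.45% × 186/365 = €5,924.7370
2026-11-03 to 2027-04-30: 179 days at 2.25% → €337,000 × 2.25% × 179/365 = €3,718.5411
Total = €9,643.2781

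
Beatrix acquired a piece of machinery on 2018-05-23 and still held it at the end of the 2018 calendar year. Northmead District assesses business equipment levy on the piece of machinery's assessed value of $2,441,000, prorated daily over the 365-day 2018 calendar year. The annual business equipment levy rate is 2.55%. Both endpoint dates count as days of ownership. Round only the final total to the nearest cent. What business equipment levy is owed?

Days held (2018-05-23 to 2018-12-31): 223 out of 365
Tax = $2,441,000 × 2.55% × 223/365 = $38,029.4425

$38,029.44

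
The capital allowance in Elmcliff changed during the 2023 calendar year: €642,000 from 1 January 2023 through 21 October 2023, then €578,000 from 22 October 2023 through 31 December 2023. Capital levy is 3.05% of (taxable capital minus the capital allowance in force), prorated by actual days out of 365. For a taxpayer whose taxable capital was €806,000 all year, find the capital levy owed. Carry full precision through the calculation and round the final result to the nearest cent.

€5,381.70

1 January – 21 October 2023: 294 days, exemption €642,000 → (€806,000 − €642,000) × 3.05% × 294/365 = €4,029.0082
22 October – 31 December 2023: 71 days, exemption €578,000 → (€806,000 − €578,000) × 3.05% × 71/365 = €1,352.6959
Total = €5,381.7041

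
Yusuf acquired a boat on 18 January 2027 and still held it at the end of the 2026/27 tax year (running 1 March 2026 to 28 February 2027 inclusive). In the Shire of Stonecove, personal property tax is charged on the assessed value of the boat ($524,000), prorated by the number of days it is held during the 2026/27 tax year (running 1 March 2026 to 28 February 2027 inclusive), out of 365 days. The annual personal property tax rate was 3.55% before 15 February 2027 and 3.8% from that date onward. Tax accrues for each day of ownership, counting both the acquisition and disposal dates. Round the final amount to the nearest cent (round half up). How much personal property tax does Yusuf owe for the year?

18 January – 14 February 2027: 28 days at 3.55% → $524,000 × 3.55% × 28/365 = $1,427.0027
15 February – 28 February 2027: 14 days at 3.8% → $524,000 × 3.8% × 14/365 = $763.7479
Total = $2,190.7507

$2,190.75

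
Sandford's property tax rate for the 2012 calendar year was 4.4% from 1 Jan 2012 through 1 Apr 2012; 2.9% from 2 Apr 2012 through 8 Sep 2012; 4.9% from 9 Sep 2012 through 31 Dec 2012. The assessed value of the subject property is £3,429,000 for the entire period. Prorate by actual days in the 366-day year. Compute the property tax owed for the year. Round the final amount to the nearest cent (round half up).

£133,731.00

1 Jan – 1 Apr 2012: 92 days at 4.4% → £3,429,000 × 4.4% × 92/366 = £37,925.1148
2 Apr – 8 Sep 2012: 160 days at 2.9% → £3,429,000 × 2.9% × 160/366 = £43,471.4754
9 Sep – 31 Dec 2012: 114 days at 4.9% → £3,429,000 × 4.9% × 114/366 = £52,334.4098
Total = £133,731.0000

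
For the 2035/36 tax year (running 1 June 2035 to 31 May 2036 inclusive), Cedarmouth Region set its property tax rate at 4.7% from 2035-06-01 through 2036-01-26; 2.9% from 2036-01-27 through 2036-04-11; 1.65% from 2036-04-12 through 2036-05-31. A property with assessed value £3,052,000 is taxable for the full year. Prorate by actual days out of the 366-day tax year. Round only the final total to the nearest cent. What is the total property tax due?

£119,319.86

2035-06-01 to 2036-01-26: 240 days at 4.7% → £3,052,000 × 4.7% × 240/366 = £94,061.6393
2036-01-27 to 2036-04-11: 76 days at 2.9% → £3,052,000 × 2.9% × 76/366 = £18,378.7104
2036-04-12 to 2036-05-31: 50 days at 1.65% → £3,052,000 × 1.65% × 50/366 = £6,879.5082
Total = £119,319.8579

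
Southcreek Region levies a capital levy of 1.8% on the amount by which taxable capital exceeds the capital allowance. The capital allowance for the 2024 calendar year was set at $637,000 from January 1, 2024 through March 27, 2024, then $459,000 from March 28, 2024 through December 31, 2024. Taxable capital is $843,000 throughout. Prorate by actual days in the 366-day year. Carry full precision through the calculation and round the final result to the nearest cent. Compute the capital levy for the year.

January 1 – March 27, 2024: 87 days, exemption $637,000 → ($843,000 − $637,000) × 1.8% × 87/366 = $881.4098
March 28 – December 31, 2024: 279 days, exemption $459,000 → ($843,000 − $459,000) × 1.8% × 279/366 = $5,268.9836
Total = $6,150.3934

$6,150.39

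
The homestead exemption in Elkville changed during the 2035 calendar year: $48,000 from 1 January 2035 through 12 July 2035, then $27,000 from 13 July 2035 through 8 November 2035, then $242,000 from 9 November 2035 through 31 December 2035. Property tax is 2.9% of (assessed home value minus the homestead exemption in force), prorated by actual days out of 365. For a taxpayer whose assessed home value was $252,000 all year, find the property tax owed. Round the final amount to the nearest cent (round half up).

$5,297.62

1 January – 12 July 2035: 193 days, exemption $48,000 → ($252,000 − $48,000) × 2.9% × 193/365 = $3,128.1863
13 July – 8 November 2035: 119 days, exemption $27,000 → ($252,000 − $27,000) × 2.9% × 119/365 = $2,127.3288
9 November – 31 December 2035: 53 days, exemption $242,000 → ($252,000 − $242,000) × 2.9% × 53/365 = $42.1096
Total = $5,297.6247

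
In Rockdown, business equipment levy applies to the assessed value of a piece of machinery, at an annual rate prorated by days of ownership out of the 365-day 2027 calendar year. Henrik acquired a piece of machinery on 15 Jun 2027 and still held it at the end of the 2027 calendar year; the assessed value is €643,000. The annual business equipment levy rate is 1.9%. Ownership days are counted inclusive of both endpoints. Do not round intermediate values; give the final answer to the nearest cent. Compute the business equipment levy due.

Days held (15 Jun – 31 Dec 2027): 200 out of 365
Tax = €643,000 × 1.9% × 200/365 = €6,694.2466

€6,694.25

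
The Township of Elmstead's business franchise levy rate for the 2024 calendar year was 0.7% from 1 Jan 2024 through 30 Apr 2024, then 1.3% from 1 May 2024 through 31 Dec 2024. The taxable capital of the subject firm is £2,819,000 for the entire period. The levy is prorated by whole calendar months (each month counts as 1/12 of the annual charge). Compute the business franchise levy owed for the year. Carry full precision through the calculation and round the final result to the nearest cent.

1 Jan – 30 Apr 2024: 4 months at 0.7% → £2,819,000 × 0.7% × 4/12 = £6,577.6667
1 May – 31 Dec 2024: 8 months at 1.3% → £2,819,000 × 1.3% × 8/12 = £24,431.3333
Total = £31,009.0000

£31,009.00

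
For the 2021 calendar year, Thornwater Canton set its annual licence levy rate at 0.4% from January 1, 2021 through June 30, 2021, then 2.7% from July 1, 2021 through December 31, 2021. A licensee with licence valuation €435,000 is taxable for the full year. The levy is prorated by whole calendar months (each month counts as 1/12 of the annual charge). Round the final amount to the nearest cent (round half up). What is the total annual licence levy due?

January 1 – June 30, 2021: 6 months at 0.4% → €435,000 × 0.4% × 6/12 = €870.0000
July 1 – December 31, 2021: 6 months at 2.7% → €435,000 × 2.7% × 6/12 = €5,872.5000
Total = €6,742.5000

€6,742.50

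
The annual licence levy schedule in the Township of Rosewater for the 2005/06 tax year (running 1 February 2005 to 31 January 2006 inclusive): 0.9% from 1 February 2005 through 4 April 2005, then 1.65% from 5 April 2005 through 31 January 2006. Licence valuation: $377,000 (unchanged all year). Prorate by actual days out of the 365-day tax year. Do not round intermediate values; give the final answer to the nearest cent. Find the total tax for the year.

1 February – 4 April 2005: 63 days at 0.9% → $377,000 × 0.9% × 63/365 = $585.6411
5 April 2005 – 31 January 2006: 302 days at 1.65% → $377,000 × 1.65% × 302/365 = $5,146.8247
Total = $5,732.4658

$5,732.47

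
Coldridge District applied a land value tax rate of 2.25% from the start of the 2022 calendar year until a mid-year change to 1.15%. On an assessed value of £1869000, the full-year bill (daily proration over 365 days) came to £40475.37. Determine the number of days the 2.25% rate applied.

Let d = days at the first rate; then 365 − d days at the second rate.
£1869000 × [2.25%·d + 1.15%·(365−d)] / 365 = £40475.37
Solving gives d = 337, so the new rate took effect on December 4, 2022.

337 days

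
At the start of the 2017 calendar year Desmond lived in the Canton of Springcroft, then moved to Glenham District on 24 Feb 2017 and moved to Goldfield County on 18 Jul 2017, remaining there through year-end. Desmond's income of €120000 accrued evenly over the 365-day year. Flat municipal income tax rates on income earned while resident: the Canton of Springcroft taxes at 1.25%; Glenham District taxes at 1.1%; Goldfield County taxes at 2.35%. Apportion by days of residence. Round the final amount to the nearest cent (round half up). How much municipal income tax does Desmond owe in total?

€2032.93

The Canton of Springcroft, 1 Jan – 23 Feb 2017: 54 days → €120000 × 1.25% × 54/365 = €221.9178
Glenham District, 24 Feb – 17 Jul 2017: 144 days → €120000 × 1.1% × 144/365 = €520.7671
Goldfield County, 18 Jul – 31 Dec 2017: 167 days → €120000 × 2.35% × 167/365 = €1290.2466
Total = €2032.9315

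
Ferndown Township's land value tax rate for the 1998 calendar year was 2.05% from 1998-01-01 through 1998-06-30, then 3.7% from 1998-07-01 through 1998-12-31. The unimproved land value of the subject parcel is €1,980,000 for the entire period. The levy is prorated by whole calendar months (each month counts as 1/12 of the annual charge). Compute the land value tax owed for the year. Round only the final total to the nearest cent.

€56,925.00

1998-01-01 to 1998-06-30: 6 months at 2.05% → €1,980,000 × 2.05% × 6/12 = €20,295.0000
1998-07-01 to 1998-12-31: 6 months at 3.7% → €1,980,000 × 3.7% × 6/12 = €36,630.0000
Total = €56,925.0000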